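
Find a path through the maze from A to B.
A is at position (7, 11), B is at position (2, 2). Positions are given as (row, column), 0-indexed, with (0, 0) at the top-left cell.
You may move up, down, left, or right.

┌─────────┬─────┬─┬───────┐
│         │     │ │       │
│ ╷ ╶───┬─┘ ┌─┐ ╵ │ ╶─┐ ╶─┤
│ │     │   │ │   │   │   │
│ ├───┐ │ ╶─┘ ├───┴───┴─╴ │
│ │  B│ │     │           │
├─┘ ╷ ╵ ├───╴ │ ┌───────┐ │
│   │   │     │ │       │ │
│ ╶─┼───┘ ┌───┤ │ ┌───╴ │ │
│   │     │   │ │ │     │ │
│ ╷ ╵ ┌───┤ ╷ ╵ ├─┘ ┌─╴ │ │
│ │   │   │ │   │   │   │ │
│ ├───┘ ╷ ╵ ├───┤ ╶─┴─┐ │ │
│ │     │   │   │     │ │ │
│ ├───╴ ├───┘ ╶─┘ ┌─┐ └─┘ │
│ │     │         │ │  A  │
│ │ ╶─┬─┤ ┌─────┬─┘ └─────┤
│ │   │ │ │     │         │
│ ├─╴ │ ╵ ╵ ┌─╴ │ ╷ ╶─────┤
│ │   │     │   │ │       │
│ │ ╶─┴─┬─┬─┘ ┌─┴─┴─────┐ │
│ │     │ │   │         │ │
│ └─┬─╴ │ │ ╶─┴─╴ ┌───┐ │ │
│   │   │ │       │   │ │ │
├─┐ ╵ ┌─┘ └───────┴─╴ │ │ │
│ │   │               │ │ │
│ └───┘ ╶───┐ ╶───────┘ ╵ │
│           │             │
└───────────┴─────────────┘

Finding the shortest path from (7, 11) to (2, 2):
Path length: 50 steps
Directions: right → up → up → up → up → up → left → left → left → left → left → down → down → down → left → up → left → down → down → left → up → left → down → down → left → left → down → right → down → left → down → right → right → down → left → down → left → up → left → up → up → up → up → up → up → up → up → right → up → right

Solution:

┌─────────┬─────┬─┬───────┐
│         │     │ │       │
│ ╷ ╶───┬─┘ ┌─┐ ╵ │ ╶─┐ ╶─┤
│ │     │   │ │   │   │   │
│ ├───┐ │ ╶─┘ ├───┴───┴─╴ │
│ │↱ B│ │     │↓ ← ← ← ← ↰│
├─┘ ╷ ╵ ├───╴ │ ┌───────┐ │
│↱ ↑│   │     │↓│       │↑│
│ ╶─┼───┘ ┌───┤ │ ┌───╴ │ │
│↑  │     │↓ ↰│↓│ │     │↑│
│ ╷ ╵ ┌───┤ ╷ ╵ ├─┘ ┌─╴ │ │
│↑│   │↓ ↰│↓│↑ ↲│   │   │↑│
│ ├───┘ ╷ ╵ ├───┤ ╶─┴─┐ │ │
│↑│    ↓│↑ ↲│   │     │ │↑│
│ ├───╴ ├───┘ ╶─┘ ┌─┐ └─┘ │
│↑│↓ ← ↲│         │ │  A ↑│
│ │ ╶─┬─┤ ┌─────┬─┘ └─────┤
│↑│↳ ↓│ │ │     │         │
│ ├─╴ │ ╵ ╵ ┌─╴ │ ╷ ╶─────┤
│↑│↓ ↲│     │   │ │       │
│ │ ╶─┴─┬─┬─┘ ┌─┴─┴─────┐ │
│↑│↳ → ↓│ │   │         │ │
│ └─┬─╴ │ │ ╶─┴─╴ ┌───┐ │ │
│↑ ↰│↓ ↲│ │       │   │ │ │
├─┐ ╵ ┌─┘ └───────┴─╴ │ │ │
│ │↑ ↲│               │ │ │
│ └───┘ ╶───┐ ╶───────┘ ╵ │
│           │             │
└───────────┴─────────────┘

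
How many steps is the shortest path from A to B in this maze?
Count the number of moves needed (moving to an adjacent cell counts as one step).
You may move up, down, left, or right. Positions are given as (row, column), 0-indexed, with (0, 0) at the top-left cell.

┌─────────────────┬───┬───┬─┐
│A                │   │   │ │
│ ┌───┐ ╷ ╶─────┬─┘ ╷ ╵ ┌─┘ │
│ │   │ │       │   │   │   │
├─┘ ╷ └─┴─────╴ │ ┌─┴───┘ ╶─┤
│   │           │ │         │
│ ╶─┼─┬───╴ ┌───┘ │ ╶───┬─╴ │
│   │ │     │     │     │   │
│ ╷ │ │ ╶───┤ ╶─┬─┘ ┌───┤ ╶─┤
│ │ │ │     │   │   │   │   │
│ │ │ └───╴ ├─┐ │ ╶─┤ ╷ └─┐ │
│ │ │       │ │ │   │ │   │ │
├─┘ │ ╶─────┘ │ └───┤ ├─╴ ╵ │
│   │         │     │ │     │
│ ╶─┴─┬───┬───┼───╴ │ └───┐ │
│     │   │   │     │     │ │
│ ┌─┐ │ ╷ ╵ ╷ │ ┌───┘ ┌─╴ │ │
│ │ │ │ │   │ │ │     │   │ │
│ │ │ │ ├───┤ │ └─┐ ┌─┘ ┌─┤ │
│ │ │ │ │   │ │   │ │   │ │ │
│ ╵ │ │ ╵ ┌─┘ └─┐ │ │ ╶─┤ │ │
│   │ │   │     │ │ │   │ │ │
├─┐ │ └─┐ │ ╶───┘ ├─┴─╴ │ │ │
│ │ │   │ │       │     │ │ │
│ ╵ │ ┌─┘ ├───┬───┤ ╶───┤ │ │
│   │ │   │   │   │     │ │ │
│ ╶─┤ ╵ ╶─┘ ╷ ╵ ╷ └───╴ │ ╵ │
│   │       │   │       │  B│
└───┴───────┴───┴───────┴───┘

Using BFS to find shortest path:
Start: (0, 0), End: (13, 13)
Path found:
(0,0) → (0,1) → (0,2) → (0,3) → (0,4) → (1,4) → (1,5) → (1,6) → (1,7) → (2,7) → (2,6) → (2,5) → (2,4) → (2,3) → (2,2) → (1,2) → (1,1) → (2,1) → (2,0) → (3,0) → (3,1) → (4,1) → (5,1) → (6,1) → (6,0) → (7,0) → (7,1) → (7,2) → (8,2) → (9,2) → (10,2) → (11,2) → (12,2) → (13,2) → (13,3) → (13,4) → (13,5) → (12,5) → (12,6) → (13,6) → (13,7) → (12,7) → (12,8) → (13,8) → (13,9) → (13,10) → (13,11) → (12,11) → (12,10) → (12,9) → (11,9) → (11,10) → (11,11) → (10,11) → (10,10) → (9,10) → (9,11) → (8,11) → (8,12) → (7,12) → (7,11) → (7,10) → (6,10) → (5,10) → (4,10) → (4,11) → (5,11) → (5,12) → (6,12) → (6,13) → (7,13) → (8,13) → (9,13) → (10,13) → (11,13) → (12,13) → (13,13)
Number of steps: 76

Solution:

┌─────────────────┬───┬───┬─┐
│A → → → ↓        │   │   │ │
│ ┌───┐ ╷ ╶─────┬─┘ ╷ ╵ ┌─┘ │
│ │↓ ↰│ │↳ → → ↓│   │   │   │
├─┘ ╷ └─┴─────╴ │ ┌─┴───┘ ╶─┤
│↓ ↲│↑ ← ← ← ← ↲│ │         │
│ ╶─┼─┬───╴ ┌───┘ │ ╶───┬─╴ │
│↳ ↓│ │     │     │     │   │
│ ╷ │ │ ╶───┤ ╶─┬─┘ ┌───┤ ╶─┤
│ │↓│ │     │   │   │↱ ↓│   │
│ │ │ └───╴ ├─┐ │ ╶─┤ ╷ └─┐ │
│ │↓│       │ │ │   │↑│↳ ↓│ │
├─┘ │ ╶─────┘ │ └───┤ ├─╴ ╵ │
│↓ ↲│         │     │↑│  ↳ ↓│
│ ╶─┴─┬───┬───┼───╴ │ └───┐ │
│↳ → ↓│   │   │     │↑ ← ↰│↓│
│ ┌─┐ │ ╷ ╵ ╷ │ ┌───┘ ┌─╴ │ │
│ │ │↓│ │   │ │ │     │↱ ↑│↓│
│ │ │ │ ├───┤ │ └─┐ ┌─┘ ┌─┤ │
│ │ │↓│ │   │ │   │ │↱ ↑│ │↓│
│ ╵ │ │ ╵ ┌─┘ └─┐ │ │ ╶─┤ │ │
│   │↓│   │     │ │ │↑ ↰│ │↓│
├─┐ │ └─┐ │ ╶───┘ ├─┴─╴ │ │ │
│ │ │↓  │ │       │↱ → ↑│ │↓│
│ ╵ │ ┌─┘ ├───┬───┤ ╶───┤ │ │
│   │↓│   │↱ ↓│↱ ↓│↑ ← ↰│ │↓│
│ ╶─┤ ╵ ╶─┘ ╷ ╵ ╷ └───╴ │ ╵ │
│   │↳ → → ↑│↳ ↑│↳ → → ↑│  B│
└───┴───────┴───┴───────┴───┘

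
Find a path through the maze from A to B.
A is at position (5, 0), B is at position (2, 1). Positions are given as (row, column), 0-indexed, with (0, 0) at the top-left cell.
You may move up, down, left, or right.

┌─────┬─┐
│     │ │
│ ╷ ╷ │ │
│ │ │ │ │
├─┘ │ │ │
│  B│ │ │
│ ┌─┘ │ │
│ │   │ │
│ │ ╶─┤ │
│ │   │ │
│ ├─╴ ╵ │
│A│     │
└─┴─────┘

Finding the shortest path from (5, 0) to (2, 1):
Path length: 4 steps
Directions: up → up → up → right

Solution:

┌─────┬─┐
│     │ │
│ ╷ ╷ │ │
│ │ │ │ │
├─┘ │ │ │
│↱ B│ │ │
│ ┌─┘ │ │
│↑│   │ │
│ │ ╶─┤ │
│↑│   │ │
│ ├─╴ ╵ │
│A│     │
└─┴─────┘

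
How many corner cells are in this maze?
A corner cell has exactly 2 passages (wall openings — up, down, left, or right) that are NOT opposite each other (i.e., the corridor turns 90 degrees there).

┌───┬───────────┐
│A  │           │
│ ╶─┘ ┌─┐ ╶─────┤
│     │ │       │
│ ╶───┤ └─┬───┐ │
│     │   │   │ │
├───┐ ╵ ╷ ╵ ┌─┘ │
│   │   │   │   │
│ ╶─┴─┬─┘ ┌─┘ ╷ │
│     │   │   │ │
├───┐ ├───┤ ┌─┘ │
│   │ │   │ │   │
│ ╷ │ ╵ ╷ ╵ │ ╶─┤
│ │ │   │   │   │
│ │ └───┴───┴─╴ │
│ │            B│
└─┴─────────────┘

Counting corner cells (2 non-opposite passages):
Total corners: 33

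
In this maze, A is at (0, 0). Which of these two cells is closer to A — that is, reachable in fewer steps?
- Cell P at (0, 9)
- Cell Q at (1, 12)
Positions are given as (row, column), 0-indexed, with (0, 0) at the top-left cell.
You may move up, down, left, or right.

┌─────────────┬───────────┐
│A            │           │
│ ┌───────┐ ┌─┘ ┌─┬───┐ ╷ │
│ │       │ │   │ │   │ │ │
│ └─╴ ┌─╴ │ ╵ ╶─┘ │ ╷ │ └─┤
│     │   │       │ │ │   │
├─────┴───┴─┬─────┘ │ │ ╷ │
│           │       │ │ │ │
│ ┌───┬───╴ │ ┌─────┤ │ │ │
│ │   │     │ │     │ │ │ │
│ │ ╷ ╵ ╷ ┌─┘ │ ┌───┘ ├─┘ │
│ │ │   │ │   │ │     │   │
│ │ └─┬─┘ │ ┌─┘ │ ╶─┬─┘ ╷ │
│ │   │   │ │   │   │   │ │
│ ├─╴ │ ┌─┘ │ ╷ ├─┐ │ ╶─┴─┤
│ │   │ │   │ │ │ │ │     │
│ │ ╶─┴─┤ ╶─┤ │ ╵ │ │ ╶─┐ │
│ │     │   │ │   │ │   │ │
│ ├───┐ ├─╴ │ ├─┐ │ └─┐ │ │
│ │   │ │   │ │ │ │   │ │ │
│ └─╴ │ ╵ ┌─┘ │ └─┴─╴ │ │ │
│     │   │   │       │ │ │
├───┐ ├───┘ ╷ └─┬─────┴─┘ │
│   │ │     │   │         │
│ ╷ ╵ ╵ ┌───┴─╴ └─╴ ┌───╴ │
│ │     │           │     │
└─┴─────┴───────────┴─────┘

Shortest path A → P at (0, 9): 13 steps
Shortest path A → Q at (1, 12): 17 steps

P is closer (13 steps vs 17 steps).

Path to P:

┌─────────────┬───────────┐
│A → → → → ↓  │↱ → P      │
│ ┌───────┐ ┌─┘ ┌─┬───┐ ╷ │
│ │       │↓│↱ ↑│ │   │ │ │
│ └─╴ ┌─╴ │ ╵ ╶─┘ │ ╷ │ └─┤
│     │   │↳ ↑    │ │ │   │
├─────┴───┴─┬─────┘ │ │ ╷ │
│           │       │ │ │ │
│ ┌───┬───╴ │ ┌─────┤ │ │ │
│ │   │     │ │     │ │ │ │
│ │ ╷ ╵ ╷ ┌─┘ │ ┌───┘ ├─┘ │
│ │ │   │ │   │ │     │   │
│ │ └─┬─┘ │ ┌─┘ │ ╶─┬─┘ ╷ │
│ │   │   │ │   │   │   │ │
│ ├─╴ │ ┌─┘ │ ╷ ├─┐ │ ╶─┴─┤
│ │   │ │   │ │ │ │ │     │
│ │ ╶─┴─┤ ╶─┤ │ ╵ │ │ ╶─┐ │
│ │     │   │ │   │ │   │ │
│ ├───┐ ├─╴ │ ├─┐ │ └─┐ │ │
│ │   │ │   │ │ │ │   │ │ │
│ └─╴ │ ╵ ┌─┘ │ └─┴─╴ │ │ │
│     │   │   │       │ │ │
├───┐ ├───┘ ╷ └─┬─────┴─┘ │
│   │ │     │   │         │
│ ╷ ╵ ╵ ┌───┴─╴ └─╴ ┌───╴ │
│ │     │           │     │
└─┴─────┴───────────┴─────┘

Path to Q:

┌─────────────┬───────────┐
│A → → → → ↓  │↱ → → → → ↓│
│ ┌───────┐ ┌─┘ ┌─┬───┐ ╷ │
│ │       │↓│↱ ↑│ │   │ │Q│
│ └─╴ ┌─╴ │ ╵ ╶─┘ │ ╷ │ └─┤
│     │   │↳ ↑    │ │ │   │
├─────┴───┴─┬─────┘ │ │ ╷ │
│           │       │ │ │ │
│ ┌───┬───╴ │ ┌─────┤ │ │ │
│ │   │     │ │     │ │ │ │
│ │ ╷ ╵ ╷ ┌─┘ │ ┌───┘ ├─┘ │
│ │ │   │ │   │ │     │   │
│ │ └─┬─┘ │ ┌─┘ │ ╶─┬─┘ ╷ │
│ │   │   │ │   │   │   │ │
│ ├─╴ │ ┌─┘ │ ╷ ├─┐ │ ╶─┴─┤
│ │   │ │   │ │ │ │ │     │
│ │ ╶─┴─┤ ╶─┤ │ ╵ │ │ ╶─┐ │
│ │     │   │ │   │ │   │ │
│ ├───┐ ├─╴ │ ├─┐ │ └─┐ │ │
│ │   │ │   │ │ │ │   │ │ │
│ └─╴ │ ╵ ┌─┘ │ └─┴─╴ │ │ │
│     │   │   │       │ │ │
├───┐ ├───┘ ╷ └─┬─────┴─┘ │
│   │ │     │   │         │
│ ╷ ╵ ╵ ┌───┴─╴ └─╴ ┌───╴ │
│ │     │           │     │
└─┴─────┴───────────┴─────┘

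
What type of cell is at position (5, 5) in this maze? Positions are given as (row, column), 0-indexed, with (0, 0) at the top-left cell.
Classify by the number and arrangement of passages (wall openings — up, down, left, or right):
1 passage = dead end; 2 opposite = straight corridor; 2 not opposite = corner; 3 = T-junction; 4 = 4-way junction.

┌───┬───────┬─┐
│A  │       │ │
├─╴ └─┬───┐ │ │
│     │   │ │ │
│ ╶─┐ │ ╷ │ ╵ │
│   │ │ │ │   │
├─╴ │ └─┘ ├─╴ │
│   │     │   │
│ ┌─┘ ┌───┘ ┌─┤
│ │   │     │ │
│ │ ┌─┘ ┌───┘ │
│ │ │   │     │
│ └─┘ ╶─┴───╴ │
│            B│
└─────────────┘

Checking cell at (5, 5):
Number of passages: 2
Cell type: straight corridor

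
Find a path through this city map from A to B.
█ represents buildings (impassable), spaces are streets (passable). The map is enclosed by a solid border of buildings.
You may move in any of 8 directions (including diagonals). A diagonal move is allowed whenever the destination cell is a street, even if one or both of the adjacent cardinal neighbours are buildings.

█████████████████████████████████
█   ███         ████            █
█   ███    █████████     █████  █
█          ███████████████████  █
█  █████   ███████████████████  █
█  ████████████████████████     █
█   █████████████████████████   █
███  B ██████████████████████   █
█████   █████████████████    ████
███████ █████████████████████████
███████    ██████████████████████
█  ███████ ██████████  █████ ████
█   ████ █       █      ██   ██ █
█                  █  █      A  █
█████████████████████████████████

Finding the shortest path from A to B:
Movement: 8-directional
Path length: 24 steps
Directions: left → left → left → left → left → left → up-left → left → left → left → left → down-left → left → left → left → left → left → up-left → up-left → up-left → left → up-left → up-left → up-left

Solution:

█████████████████████████████████
█   ███         ████            █
█   ███    █████████     █████  █
█          ███████████████████  █
█  █████   ███████████████████  █
█  ████████████████████████     █
█   █████████████████████████   █
███  B ██████████████████████   █
█████ ↖ █████████████████    ████
███████↖█████████████████████████
███████ ↖← ██████████████████████
█  ███████↖██████████  █████ ████
█   ████ █ ↖     █↙←←←← ██   ██ █
█           ↖←←←←← █  █↖←←←←←A  █
█████████████████████████████████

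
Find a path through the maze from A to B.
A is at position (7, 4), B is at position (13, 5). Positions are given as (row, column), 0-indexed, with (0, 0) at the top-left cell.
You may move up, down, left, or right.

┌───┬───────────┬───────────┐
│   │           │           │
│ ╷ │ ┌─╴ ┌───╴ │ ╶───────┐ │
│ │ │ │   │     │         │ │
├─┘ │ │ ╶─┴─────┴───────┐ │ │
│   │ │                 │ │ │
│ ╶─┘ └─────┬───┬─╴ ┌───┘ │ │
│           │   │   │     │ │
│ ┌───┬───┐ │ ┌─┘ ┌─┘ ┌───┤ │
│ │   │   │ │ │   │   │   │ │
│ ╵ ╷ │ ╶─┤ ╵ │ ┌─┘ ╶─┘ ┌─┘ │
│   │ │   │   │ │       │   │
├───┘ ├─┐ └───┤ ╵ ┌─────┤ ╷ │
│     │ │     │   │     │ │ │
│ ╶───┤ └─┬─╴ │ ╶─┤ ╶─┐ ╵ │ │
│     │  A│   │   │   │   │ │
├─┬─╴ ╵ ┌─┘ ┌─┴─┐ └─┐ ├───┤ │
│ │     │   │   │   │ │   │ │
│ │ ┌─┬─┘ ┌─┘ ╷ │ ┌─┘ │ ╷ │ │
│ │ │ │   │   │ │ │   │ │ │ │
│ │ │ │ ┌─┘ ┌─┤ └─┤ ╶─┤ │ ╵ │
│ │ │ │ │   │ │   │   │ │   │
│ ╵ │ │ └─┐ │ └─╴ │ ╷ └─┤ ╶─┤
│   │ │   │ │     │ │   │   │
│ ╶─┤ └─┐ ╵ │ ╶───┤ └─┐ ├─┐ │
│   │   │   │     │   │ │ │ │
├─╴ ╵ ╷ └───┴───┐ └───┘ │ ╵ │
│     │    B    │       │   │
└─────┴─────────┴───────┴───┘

Finding the shortest path from (7, 4) to (13, 5):
Path length: 17 steps
Directions: left → down → left → left → down → down → down → left → down → right → down → right → up → right → down → right → right

Solution:

┌───┬───────────┬───────────┐
│   │           │           │
│ ╷ │ ┌─╴ ┌───╴ │ ╶───────┐ │
│ │ │ │   │     │         │ │
├─┘ │ │ ╶─┴─────┴───────┐ │ │
│   │ │                 │ │ │
│ ╶─┘ └─────┬───┬─╴ ┌───┘ │ │
│           │   │   │     │ │
│ ┌───┬───┐ │ ┌─┘ ┌─┘ ┌───┤ │
│ │   │   │ │ │   │   │   │ │
│ ╵ ╷ │ ╶─┤ ╵ │ ┌─┘ ╶─┘ ┌─┘ │
│   │ │   │   │ │       │   │
├───┘ ├─┐ └───┤ ╵ ┌─────┤ ╷ │
│     │ │     │   │     │ │ │
│ ╶───┤ └─┬─╴ │ ╶─┤ ╶─┐ ╵ │ │
│     │↓ A│   │   │   │   │ │
├─┬─╴ ╵ ┌─┘ ┌─┴─┐ └─┐ ├───┤ │
│ │↓ ← ↲│   │   │   │ │   │ │
│ │ ┌─┬─┘ ┌─┘ ╷ │ ┌─┘ │ ╷ │ │
│ │↓│ │   │   │ │ │   │ │ │ │
│ │ │ │ ┌─┘ ┌─┤ └─┤ ╶─┤ │ ╵ │
│ │↓│ │ │   │ │   │   │ │   │
│ ╵ │ │ └─┐ │ └─╴ │ ╷ └─┤ ╶─┤
│↓ ↲│ │   │ │     │ │   │   │
│ ╶─┤ └─┐ ╵ │ ╶───┤ └─┐ ├─┐ │
│↳ ↓│↱ ↓│   │     │   │ │ │ │
├─╴ ╵ ╷ └───┴───┐ └───┘ │ ╵ │
│  ↳ ↑│↳ → B    │       │   │
└─────┴─────────┴───────┴───┘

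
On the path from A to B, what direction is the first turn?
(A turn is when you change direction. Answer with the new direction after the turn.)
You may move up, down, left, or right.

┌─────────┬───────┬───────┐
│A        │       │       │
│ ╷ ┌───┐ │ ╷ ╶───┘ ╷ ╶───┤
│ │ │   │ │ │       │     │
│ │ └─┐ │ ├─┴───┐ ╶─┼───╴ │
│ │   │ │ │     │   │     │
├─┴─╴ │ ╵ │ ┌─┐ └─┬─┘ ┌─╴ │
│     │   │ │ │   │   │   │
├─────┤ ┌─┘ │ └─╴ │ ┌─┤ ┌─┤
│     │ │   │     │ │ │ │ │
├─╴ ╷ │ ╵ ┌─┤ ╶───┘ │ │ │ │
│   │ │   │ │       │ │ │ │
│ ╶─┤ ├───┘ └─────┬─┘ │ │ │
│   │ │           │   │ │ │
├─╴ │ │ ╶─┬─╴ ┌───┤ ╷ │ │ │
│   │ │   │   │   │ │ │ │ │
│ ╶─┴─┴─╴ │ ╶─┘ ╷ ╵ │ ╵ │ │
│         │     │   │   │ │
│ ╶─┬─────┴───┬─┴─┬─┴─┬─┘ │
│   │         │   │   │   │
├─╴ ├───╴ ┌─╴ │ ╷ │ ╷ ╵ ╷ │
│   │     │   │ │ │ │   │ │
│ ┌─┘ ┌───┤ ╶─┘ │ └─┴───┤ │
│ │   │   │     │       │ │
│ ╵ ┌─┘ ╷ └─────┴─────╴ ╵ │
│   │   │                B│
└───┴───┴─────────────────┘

Directions: right, right, right, right, down, down, down, left, down, down, right, up, right, up, up, right, right, down, right, down, left, left, down, right, right, right, up, up, right, up, right, right, down, left, down, down, down, down, down, left, up, up, left, down, down, left, up, left, down, left, left, up, right, up, left, left, left, down, right, down, left, left, left, left, down, right, down, left, down, down, right, up, right, up, right, right, up, right, right, down, left, down, right, right, up, up, right, down, down, right, right, right, down, right
First turn direction: down

Solution:

┌─────────┬───────┬───────┐
│A → → → ↓│       │       │
│ ╷ ┌───┐ │ ╷ ╶───┘ ╷ ╶───┤
│ │ │   │↓│ │       │     │
│ │ └─┐ │ ├─┴───┐ ╶─┼───╴ │
│ │   │ │↓│↱ → ↓│   │↱ → ↓│
├─┴─╴ │ ╵ │ ┌─┐ └─┬─┘ ┌─╴ │
│     │↓ ↲│↑│ │↳ ↓│↱ ↑│↓ ↲│
├─────┤ ┌─┘ │ └─╴ │ ┌─┤ ┌─┤
│     │↓│↱ ↑│↓ ← ↲│↑│ │↓│ │
├─╴ ╷ │ ╵ ┌─┤ ╶───┘ │ │ │ │
│   │ │↳ ↑│ │↳ → → ↑│ │↓│ │
│ ╶─┤ ├───┘ └─────┬─┘ │ │ │
│   │ │↓ ← ← ↰    │↓ ↰│↓│ │
├─╴ │ │ ╶─┬─╴ ┌───┤ ╷ │ │ │
│   │ │↳ ↓│↱ ↑│↓ ↰│↓│↑│↓│ │
│ ╶─┴─┴─╴ │ ╶─┘ ╷ ╵ │ ╵ │ │
│↓ ← ← ← ↲│↑ ← ↲│↑ ↲│↑ ↲│ │
│ ╶─┬─────┴───┬─┴─┬─┴─┬─┘ │
│↳ ↓│    ↱ → ↓│↱ ↓│   │   │
├─╴ ├───╴ ┌─╴ │ ╷ │ ╷ ╵ ╷ │
│↓ ↲│↱ → ↑│↓ ↲│↑│↓│ │   │ │
│ ┌─┘ ┌───┤ ╶─┘ │ └─┴───┤ │
│↓│↱ ↑│   │↳ → ↑│↳ → → ↓│ │
│ ╵ ┌─┘ ╷ └─────┴─────╴ ╵ │
│↳ ↑│   │              ↳ B│
└───┴───┴─────────────────┘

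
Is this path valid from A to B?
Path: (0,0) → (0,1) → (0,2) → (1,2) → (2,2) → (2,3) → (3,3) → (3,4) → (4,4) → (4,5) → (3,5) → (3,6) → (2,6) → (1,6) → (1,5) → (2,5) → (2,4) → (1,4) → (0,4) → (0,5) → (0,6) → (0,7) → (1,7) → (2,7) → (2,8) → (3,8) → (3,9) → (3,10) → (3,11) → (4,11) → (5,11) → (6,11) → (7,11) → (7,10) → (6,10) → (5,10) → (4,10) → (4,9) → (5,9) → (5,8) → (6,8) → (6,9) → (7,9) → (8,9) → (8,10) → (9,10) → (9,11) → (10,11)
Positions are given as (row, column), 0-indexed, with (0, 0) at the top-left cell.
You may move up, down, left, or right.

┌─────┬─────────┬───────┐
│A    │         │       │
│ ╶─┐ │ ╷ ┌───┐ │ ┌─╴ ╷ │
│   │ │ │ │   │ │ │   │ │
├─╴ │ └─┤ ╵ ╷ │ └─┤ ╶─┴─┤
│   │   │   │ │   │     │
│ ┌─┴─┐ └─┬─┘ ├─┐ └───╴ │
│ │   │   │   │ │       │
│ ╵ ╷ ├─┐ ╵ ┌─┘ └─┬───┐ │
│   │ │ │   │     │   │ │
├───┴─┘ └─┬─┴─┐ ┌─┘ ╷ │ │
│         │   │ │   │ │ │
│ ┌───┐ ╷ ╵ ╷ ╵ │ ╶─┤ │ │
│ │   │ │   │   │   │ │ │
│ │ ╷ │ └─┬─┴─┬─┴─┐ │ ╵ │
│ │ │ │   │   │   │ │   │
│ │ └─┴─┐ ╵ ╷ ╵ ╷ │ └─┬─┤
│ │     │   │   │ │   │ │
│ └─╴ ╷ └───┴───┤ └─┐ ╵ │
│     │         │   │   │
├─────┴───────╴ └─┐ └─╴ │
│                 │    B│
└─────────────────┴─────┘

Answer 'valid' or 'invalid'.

Checking path validity:
Result: All consecutive moves are passable.

valid

Correct solution:

┌─────┬─────────┬───────┐
│A → ↓│  ↱ → → ↓│       │
│ ╶─┐ │ ╷ ┌───┐ │ ┌─╴ ╷ │
│   │↓│ │↑│↓ ↰│↓│ │   │ │
├─╴ │ └─┤ ╵ ╷ │ └─┤ ╶─┴─┤
│   │↳ ↓│↑ ↲│↑│↳ ↓│     │
│ ┌─┴─┐ └─┬─┘ ├─┐ └───╴ │
│ │   │↳ ↓│↱ ↑│ │↳ → → ↓│
│ ╵ ╷ ├─┐ ╵ ┌─┘ └─┬───┐ │
│   │ │ │↳ ↑│     │↓ ↰│↓│
├───┴─┘ └─┬─┴─┐ ┌─┘ ╷ │ │
│         │   │ │↓ ↲│↑│↓│
│ ┌───┐ ╷ ╵ ╷ ╵ │ ╶─┤ │ │
│ │   │ │   │   │↳ ↓│↑│↓│
│ │ ╷ │ └─┬─┴─┬─┴─┐ │ ╵ │
│ │ │ │   │   │   │↓│↑ ↲│
│ │ └─┴─┐ ╵ ╷ ╵ ╷ │ └─┬─┤
│ │     │   │   │ │↳ ↓│ │
│ └─╴ ╷ └───┴───┤ └─┐ ╵ │
│     │         │   │↳ ↓│
├─────┴───────╴ └─┐ └─╴ │
│                 │    B│
└─────────────────┴─────┘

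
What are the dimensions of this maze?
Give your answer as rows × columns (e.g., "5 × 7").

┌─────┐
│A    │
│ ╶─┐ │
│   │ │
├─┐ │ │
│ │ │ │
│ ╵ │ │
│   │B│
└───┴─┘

Counting the maze dimensions:
Rows (vertical): 4
Columns (horizontal): 3
Dimensions: 4 × 3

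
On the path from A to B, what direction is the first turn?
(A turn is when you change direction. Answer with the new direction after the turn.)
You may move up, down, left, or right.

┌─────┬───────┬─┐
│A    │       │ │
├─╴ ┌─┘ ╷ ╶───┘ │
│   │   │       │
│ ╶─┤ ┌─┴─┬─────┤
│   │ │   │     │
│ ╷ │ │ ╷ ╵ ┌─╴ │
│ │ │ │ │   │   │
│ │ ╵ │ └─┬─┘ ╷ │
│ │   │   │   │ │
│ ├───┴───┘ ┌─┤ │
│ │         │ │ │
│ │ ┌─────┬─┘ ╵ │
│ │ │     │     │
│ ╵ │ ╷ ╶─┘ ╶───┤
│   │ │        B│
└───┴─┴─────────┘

Directions: right, down, left, down, down, down, down, down, down, right, up, up, right, right, right, right, up, right, up, right, down, down, down, left, left, down, right, right
First turn direction: down

Solution:

┌─────┬───────┬─┐
│A ↓  │       │ │
├─╴ ┌─┘ ╷ ╶───┘ │
│↓ ↲│   │       │
│ ╶─┤ ┌─┴─┬─────┤
│↓  │ │   │     │
│ ╷ │ │ ╷ ╵ ┌─╴ │
│↓│ │ │ │   │↱ ↓│
│ │ ╵ │ └─┬─┘ ╷ │
│↓│   │   │↱ ↑│↓│
│ ├───┴───┘ ┌─┤ │
│↓│↱ → → → ↑│ │↓│
│ │ ┌─────┬─┘ ╵ │
│↓│↑│     │↓ ← ↲│
│ ╵ │ ╷ ╶─┘ ╶───┤
│↳ ↑│ │    ↳ → B│
└───┴─┴─────────┘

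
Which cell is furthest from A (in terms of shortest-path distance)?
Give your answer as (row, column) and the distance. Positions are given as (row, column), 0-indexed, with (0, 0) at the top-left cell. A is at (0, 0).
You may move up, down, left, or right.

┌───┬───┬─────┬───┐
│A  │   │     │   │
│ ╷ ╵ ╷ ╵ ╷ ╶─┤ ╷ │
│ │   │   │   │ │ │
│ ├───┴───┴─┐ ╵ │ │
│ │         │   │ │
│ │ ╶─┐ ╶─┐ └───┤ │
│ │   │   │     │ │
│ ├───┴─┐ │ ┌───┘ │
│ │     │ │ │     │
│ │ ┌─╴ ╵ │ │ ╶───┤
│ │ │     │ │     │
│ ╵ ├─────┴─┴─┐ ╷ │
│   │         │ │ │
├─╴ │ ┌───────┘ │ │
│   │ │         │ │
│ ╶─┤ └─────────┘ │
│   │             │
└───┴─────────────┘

Computing BFS distances from A to all cells:
Furthest cell: (6, 6)
Distance: 40 steps

Path from A to the furthest cell:

┌───┬───┬─────┬───┐
│A ↓│↱ ↓│↱ ↓  │↱ ↓│
│ ╷ ╵ ╷ ╵ ╷ ╶─┤ ╷ │
│ │↳ ↑│↳ ↑│↳ ↓│↑│↓│
│ ├───┴───┴─┐ ╵ │ │
│ │         │↳ ↑│↓│
│ │ ╶─┐ ╶─┐ └───┤ │
│ │   │   │     │↓│
│ ├───┴─┐ │ ┌───┘ │
│ │     │ │ │↓ ← ↲│
│ │ ┌─╴ ╵ │ │ ╶───┤
│ │ │     │ │↳ → ↓│
│ ╵ ├─────┴─┴─┐ ╷ │
│   │↱ → → → B│ │↓│
├─╴ │ ┌───────┘ │ │
│   │↑│         │↓│
│ ╶─┤ └─────────┘ │
│   │↑ ← ← ← ← ← ↲│
└───┴─────────────┘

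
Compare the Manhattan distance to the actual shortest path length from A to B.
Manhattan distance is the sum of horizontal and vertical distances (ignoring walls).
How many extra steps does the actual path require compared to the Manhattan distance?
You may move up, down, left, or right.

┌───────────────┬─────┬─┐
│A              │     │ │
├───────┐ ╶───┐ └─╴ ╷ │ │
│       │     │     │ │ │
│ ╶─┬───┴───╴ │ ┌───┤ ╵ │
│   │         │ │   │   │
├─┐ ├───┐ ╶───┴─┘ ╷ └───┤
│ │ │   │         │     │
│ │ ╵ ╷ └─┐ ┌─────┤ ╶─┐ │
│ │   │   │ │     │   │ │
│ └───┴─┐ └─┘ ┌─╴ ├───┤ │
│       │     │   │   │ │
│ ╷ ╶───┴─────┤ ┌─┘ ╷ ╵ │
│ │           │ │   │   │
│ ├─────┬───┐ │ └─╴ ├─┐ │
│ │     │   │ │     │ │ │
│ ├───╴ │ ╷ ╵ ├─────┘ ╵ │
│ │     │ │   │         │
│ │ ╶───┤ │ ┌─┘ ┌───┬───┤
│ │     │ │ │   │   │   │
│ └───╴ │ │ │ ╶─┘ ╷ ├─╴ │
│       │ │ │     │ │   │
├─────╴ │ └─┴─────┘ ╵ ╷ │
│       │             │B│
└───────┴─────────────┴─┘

Manhattan distance: |11 - 0| + |11 - 0| = 22
Actual path length: 42
Extra steps: 42 - 22 = 20

Solution:

┌───────────────┬─────┬─┐
│A → → → ↓      │     │ │
├───────┐ ╶───┐ └─╴ ╷ │ │
│       │↳ → ↓│     │ │ │
│ ╶─┬───┴───╴ │ ┌───┤ ╵ │
│   │    ↓ ← ↲│ │↱ ↓│   │
├─┐ ├───┐ ╶───┴─┘ ╷ └───┤
│ │ │   │↳ → → → ↑│↳ → ↓│
│ │ ╵ ╷ └─┐ ┌─────┤ ╶─┐ │
│ │   │   │ │     │   │↓│
│ └───┴─┐ └─┘ ┌─╴ ├───┤ │
│       │     │   │   │↓│
│ ╷ ╶───┴─────┤ ┌─┘ ╷ ╵ │
│ │           │ │   │  ↓│
│ ├─────┬───┐ │ └─╴ ├─┐ │
│ │     │   │ │     │ │↓│
│ ├───╴ │ ╷ ╵ ├─────┘ ╵ │
│ │     │ │   │↓ ← ← ← ↲│
│ │ ╶───┤ │ ┌─┘ ┌───┬───┤
│ │     │ │ │↓ ↲│↱ ↓│   │
│ └───╴ │ │ │ ╶─┘ ╷ ├─╴ │
│       │ │ │↳ → ↑│↓│↱ ↓│
├─────╴ │ └─┴─────┘ ╵ ╷ │
│       │          ↳ ↑│B│
└───────┴─────────────┴─┘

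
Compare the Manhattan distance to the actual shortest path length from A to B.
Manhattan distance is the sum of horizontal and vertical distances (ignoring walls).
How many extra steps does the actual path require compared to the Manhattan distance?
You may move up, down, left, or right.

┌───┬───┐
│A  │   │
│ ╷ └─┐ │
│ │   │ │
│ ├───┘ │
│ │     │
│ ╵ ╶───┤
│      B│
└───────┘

Manhattan distance: |3 - 0| + |3 - 0| = 6
Actual path length: 6
Extra steps: 6 - 6 = 0

Solution:

┌───┬───┐
│A  │   │
│ ╷ └─┐ │
│↓│   │ │
│ ├───┘ │
│↓│     │
│ ╵ ╶───┤
│↳ → → B│
└───────┘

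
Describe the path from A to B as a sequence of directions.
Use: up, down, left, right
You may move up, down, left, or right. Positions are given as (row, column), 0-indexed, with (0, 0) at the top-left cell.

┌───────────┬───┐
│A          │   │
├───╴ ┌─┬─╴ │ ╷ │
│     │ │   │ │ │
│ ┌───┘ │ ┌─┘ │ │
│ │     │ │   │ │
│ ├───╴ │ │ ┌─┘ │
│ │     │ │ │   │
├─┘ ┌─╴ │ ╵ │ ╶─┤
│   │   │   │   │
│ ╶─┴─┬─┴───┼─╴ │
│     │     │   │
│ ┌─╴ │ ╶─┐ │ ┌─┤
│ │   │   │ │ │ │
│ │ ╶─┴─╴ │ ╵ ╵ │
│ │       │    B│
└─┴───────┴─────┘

Finding the path and converting it to directions:
Path through cells: (0,0) → (0,1) → (0,2) → (0,3) → (0,4) → (0,5) → (1,5) → (1,4) → (2,4) → (3,4) → (4,4) → (4,5) → (3,5) → (2,5) → (2,6) → (1,6) → (0,6) → (0,7) → (1,7) → (2,7) → (3,7) → (3,6) → (4,6) → (4,7) → (5,7) → (5,6) → (6,6) → (7,6) → (7,7)
Directions: right, right, right, right, right, down, left, down, down, down, right, up, up, right, up, up, right, down, down, down, left, down, right, down, left, down, down, right

Solution:

┌───────────┬───┐
│A → → → → ↓│↱ ↓│
├───╴ ┌─┬─╴ │ ╷ │
│     │ │↓ ↲│↑│↓│
│ ┌───┘ │ ┌─┘ │ │
│ │     │↓│↱ ↑│↓│
│ ├───╴ │ │ ┌─┘ │
│ │     │↓│↑│↓ ↲│
├─┘ ┌─╴ │ ╵ │ ╶─┤
│   │   │↳ ↑│↳ ↓│
│ ╶─┴─┬─┴───┼─╴ │
│     │     │↓ ↲│
│ ┌─╴ │ ╶─┐ │ ┌─┤
│ │   │   │ │↓│ │
│ │ ╶─┴─╴ │ ╵ ╵ │
│ │       │  ↳ B│
└─┴───────┴─────┘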